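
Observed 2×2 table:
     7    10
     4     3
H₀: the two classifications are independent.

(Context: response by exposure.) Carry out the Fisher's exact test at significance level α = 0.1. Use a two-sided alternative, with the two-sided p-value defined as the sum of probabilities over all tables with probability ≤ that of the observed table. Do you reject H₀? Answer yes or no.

reject H₀: no

Margins: r₁=17, r₂=7, c₁=11, c₂=13, n=24
p_obs = C(17,7)·C(7,4)/C(24,11); sum pmf over tables with pmf ≤ p_obs
p-value (two-sided) = 0.65913
At α=0.1: p ≥ α → fail to reject H₀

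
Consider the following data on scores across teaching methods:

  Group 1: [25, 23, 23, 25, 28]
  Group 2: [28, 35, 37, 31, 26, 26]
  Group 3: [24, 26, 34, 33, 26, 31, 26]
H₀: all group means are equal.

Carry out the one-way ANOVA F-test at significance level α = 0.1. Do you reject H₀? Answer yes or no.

reject H₀: yes

Group means [24.80, 30.50, 28.57], grand mean 28.167
SSB = Σnᵢ(x̄ᵢ−x̄)² = 90.486; SSW = ΣΣ(x−x̄ᵢ)² = 222.014
MSB = 90.486/2 = 45.2429; MSW = 222.014/15 = 14.8010
F = MSB/MSW = 3.0568
df = (2, 15)
p-value (upper-tail) = 0.07700
At α=0.1: p < α → reject H₀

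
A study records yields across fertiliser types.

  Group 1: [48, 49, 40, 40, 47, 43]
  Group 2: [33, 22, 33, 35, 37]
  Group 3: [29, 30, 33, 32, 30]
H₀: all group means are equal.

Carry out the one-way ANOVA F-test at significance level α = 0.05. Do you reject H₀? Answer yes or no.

reject H₀: yes

Group means [44.50, 32.00, 30.80], grand mean 36.312
SSB = Σnᵢ(x̄ᵢ−x̄)² = 647.137; SSW = ΣΣ(x−x̄ᵢ)² = 228.300
MSB = 647.137/2 = 323.5687; MSW = 228.300/13 = 17.5615
F = MSB/MSW = 18.4249
df = (2, 13)
p-value (upper-tail) = 0.00016
At α=0.05: p < α → reject H₀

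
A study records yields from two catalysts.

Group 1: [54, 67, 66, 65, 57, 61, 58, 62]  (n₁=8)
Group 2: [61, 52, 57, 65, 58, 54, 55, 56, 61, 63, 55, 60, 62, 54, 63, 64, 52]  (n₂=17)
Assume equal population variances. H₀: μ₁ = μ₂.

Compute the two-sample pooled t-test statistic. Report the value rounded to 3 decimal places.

test statistic = 1.529

x̄₁=61.250, s₁=4.652, n₁=8
x̄₂=58.353, s₂=4.315, n₂=17
s_p² = [7·4.652² + 16·4.315²]/23 = 19.5384
SE = √(s_p²·(1/8+1/17)) = 1.8952
t = (61.250−58.353)/1.8952 = 1.5287
df = 23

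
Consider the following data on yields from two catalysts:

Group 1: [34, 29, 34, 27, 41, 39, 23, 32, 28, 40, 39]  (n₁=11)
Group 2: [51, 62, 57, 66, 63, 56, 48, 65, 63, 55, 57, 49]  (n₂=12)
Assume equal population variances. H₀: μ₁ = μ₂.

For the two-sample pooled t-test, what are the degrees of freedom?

df = n₁ + n₂ − 2 = 11 + 12 − 2 = 21

degrees of freedom = 21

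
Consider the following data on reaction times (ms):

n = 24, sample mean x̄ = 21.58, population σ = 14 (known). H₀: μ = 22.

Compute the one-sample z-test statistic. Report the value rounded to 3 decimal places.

test statistic = -0.147

SE = σ/√n = 14/√24 = 2.8577
z = (x̄−μ₀)/SE = (21.58−22)/2.8577 = -0.1470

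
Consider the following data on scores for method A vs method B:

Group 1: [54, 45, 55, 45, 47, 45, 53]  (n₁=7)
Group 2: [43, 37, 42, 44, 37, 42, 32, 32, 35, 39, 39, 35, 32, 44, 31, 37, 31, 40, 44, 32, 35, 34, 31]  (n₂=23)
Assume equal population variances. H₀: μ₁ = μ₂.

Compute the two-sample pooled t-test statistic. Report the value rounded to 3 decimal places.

test statistic = 6.104

x̄₁=49.143, s₁=4.634, n₁=7
x̄₂=36.870, s₂=4.664, n₂=23
s_p² = [6·4.634² + 22·4.664²]/28 = 21.6952
SE = √(s_p²·(1/7+1/23)) = 2.0106
t = (49.143−36.870)/2.0106 = 6.1042
df = 28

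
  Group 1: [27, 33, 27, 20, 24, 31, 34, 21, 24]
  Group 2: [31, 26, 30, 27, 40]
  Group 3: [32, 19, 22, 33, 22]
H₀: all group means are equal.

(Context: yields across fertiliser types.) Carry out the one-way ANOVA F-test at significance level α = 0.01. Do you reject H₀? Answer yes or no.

reject H₀: no

Group means [26.78, 30.80, 25.60], grand mean 27.526
SSB = Σnᵢ(x̄ᵢ−x̄)² = 77.181; SSW = ΣΣ(x−x̄ᵢ)² = 491.556
MSB = 77.181/2 = 38.5906; MSW = 491.556/16 = 30.7222
F = MSB/MSW = 1.2561
df = (2, 16)
p-value (upper-tail) = 0.31138
At α=0.01: p ≥ α → fail to reject H₀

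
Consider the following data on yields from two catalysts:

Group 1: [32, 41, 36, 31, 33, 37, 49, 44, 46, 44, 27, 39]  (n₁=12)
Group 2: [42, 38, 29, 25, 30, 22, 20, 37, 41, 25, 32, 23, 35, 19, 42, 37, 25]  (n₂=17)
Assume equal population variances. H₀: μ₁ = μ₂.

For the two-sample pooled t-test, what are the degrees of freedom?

df = n₁ + n₂ − 2 = 12 + 17 − 2 = 27

degrees of freedom = 27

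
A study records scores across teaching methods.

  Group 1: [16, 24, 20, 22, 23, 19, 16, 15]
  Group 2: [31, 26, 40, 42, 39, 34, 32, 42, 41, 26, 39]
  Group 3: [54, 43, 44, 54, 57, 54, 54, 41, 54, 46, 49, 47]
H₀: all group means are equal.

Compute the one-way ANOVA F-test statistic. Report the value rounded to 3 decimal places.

test statistic = 80.117

Group means [19.38, 35.64, 49.75], grand mean 36.903
SSB = Σnᵢ(x̄ᵢ−x̄)² = 4456.039; SSW = ΣΣ(x−x̄ᵢ)² = 778.670
MSB = 4456.039/2 = 2228.0196; MSW = 778.670/28 = 27.8097
F = MSB/MSW = 80.1168
df = (2, 28)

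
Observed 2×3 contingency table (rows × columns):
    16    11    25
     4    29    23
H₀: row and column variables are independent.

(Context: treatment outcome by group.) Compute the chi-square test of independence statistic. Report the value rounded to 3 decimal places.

test statistic = 15.256

Row totals [52, 56], col totals [20, 40, 48], n=108
χ² = (16−9.63)²/9.63 + (11−19.26)²/19.26 + (25−23.11)²/23.11 + (4−10.37)²/10.37 + (29−20.74)²/20.74 + (23−24.89)²/24.89 = 15.2561
df = 2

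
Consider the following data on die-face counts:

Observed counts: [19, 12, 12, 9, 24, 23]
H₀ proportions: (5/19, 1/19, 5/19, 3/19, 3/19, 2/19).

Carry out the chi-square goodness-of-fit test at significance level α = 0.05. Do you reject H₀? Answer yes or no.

reject H₀: yes

n = 99; E_i = n·p_i = [26.05, 5.21, 26.05, 15.63, 15.63, 10.42]
χ² = (19−26.05)²/26.05 + (12−5.21)²/5.21 + (12−26.05)²/26.05 + (9−15.63)²/15.63 + (24−15.63)²/15.63 + (23−10.42)²/10.42 = 40.8131
df = 5
p-value (upper-tail) = 0.00000
At α=0.05: p < α → reject H₀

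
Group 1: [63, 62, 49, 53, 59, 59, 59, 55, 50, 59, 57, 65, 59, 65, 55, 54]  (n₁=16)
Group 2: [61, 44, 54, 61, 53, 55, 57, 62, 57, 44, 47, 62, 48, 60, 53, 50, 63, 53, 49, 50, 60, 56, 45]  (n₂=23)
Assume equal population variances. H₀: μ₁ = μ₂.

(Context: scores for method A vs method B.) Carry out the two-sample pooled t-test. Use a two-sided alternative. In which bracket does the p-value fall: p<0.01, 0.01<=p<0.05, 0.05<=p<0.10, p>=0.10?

x̄₁=57.688, s₁=4.813, n₁=16
x̄₂=54.087, s₂=6.134, n₂=23
s_p² = [15·4.813² + 22·6.134²]/37 = 31.7639
SE = √(s_p²·(1/16+1/23)) = 1.8347
t = (57.688−54.087)/1.8347 = 1.9624
df = 37
p-value (two-sided) = 0.05727
→ bracket: 0.05<=p<0.10

p-value bracket: 0.05<=p<0.10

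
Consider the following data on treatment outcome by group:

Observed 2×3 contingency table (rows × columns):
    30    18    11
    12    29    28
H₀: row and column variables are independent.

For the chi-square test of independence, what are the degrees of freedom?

degrees of freedom = 2

df = (r−1)(c−1) = (2−1)·(3−1) = 2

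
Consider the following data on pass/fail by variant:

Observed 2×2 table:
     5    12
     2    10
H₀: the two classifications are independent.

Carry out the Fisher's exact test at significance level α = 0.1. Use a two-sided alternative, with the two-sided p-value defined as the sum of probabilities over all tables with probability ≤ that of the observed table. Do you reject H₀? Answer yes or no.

reject H₀: no

Margins: r₁=17, r₂=12, c₁=7, c₂=22, n=29
p_obs = C(17,5)·C(12,2)/C(29,7); sum pmf over tables with pmf ≤ p_obs
p-value (two-sided) = 0.66453
At α=0.1: p ≥ α → fail to reject H₀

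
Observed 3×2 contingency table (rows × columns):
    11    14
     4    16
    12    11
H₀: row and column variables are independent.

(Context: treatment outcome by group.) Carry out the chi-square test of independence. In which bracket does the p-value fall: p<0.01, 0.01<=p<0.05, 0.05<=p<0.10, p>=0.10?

p-value bracket: 0.05<=p<0.10

Row totals [25, 20, 23], col totals [27, 41], n=68
χ² = (11−9.93)²/9.93 + (14−15.07)²/15.07 + (4−7.94)²/7.94 + (16−12.06)²/12.06 + (12−9.13)²/9.13 + (11−13.87)²/13.87 = 4.9301
df = 2
p-value (upper-tail) = 0.08500
→ bracket: 0.05<=p<0.10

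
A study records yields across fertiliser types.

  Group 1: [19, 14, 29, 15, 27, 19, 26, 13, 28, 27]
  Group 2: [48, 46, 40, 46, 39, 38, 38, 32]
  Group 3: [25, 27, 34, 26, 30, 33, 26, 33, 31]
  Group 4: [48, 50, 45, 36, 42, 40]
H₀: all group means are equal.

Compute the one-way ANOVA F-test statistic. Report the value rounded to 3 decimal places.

test statistic = 30.710

Group means [21.70, 40.88, 29.44, 43.50], grand mean 32.424
SSB = Σnᵢ(x̄ᵢ−x̄)² = 2537.363; SSW = ΣΣ(x−x̄ᵢ)² = 798.697
MSB = 2537.363/3 = 845.7878; MSW = 798.697/29 = 27.5413
F = MSB/MSW = 30.7098
df = (3, 29)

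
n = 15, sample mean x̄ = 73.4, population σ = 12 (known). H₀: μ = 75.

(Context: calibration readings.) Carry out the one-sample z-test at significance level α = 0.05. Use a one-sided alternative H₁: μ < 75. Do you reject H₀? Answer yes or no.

SE = σ/√n = 12/√15 = 3.0984
z = (x̄−μ₀)/SE = (73.4−75)/3.0984 = -0.5164
p-value (one-sided, H₁ less) = 0.30279
At α=0.05: p ≥ α → fail to reject H₀

reject H₀: no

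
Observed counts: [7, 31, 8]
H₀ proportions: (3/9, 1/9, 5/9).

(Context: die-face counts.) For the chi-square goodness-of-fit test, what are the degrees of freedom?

degrees of freedom = 2

df = k − 1 = 3 − 1 = 2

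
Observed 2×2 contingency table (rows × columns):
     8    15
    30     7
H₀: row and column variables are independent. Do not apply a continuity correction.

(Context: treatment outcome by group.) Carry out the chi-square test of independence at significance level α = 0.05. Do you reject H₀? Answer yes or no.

reject H₀: yes

Row totals [23, 37], col totals [38, 22], n=60
χ² = (8−14.57)²/14.57 + (15−8.43)²/8.43 + (30−23.43)²/23.43 + (7−13.57)²/13.57 = 13.0921
df = 1
p-value (upper-tail) = 0.00030
At α=0.05: p < α → reject H₀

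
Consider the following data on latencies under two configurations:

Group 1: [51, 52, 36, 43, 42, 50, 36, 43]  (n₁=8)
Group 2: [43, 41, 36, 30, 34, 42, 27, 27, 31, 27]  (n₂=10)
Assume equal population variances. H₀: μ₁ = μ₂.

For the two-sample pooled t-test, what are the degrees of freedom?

degrees of freedom = 16

df = n₁ + n₂ − 2 = 8 + 10 − 2 = 16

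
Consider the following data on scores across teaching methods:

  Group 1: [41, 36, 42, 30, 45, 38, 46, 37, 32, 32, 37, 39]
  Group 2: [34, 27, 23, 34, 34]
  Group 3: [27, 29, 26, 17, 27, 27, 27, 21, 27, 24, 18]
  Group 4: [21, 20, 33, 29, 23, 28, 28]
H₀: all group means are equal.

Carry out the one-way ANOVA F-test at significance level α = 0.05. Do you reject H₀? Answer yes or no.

reject H₀: yes

Group means [37.92, 30.40, 24.55, 26.00], grand mean 30.257
SSB = Σnᵢ(x̄ᵢ−x̄)² = 1189.842; SSW = ΣΣ(x−x̄ᵢ)² = 686.844
MSB = 1189.842/3 = 396.6139; MSW = 686.844/31 = 22.1563
F = MSB/MSW = 17.9008
df = (3, 31)
p-value (upper-tail) = 0.00000
At α=0.05: p < α → reject H₀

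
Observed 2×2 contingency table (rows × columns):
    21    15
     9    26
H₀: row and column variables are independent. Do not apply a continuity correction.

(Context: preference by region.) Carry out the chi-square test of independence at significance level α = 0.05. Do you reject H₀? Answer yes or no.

Row totals [36, 35], col totals [30, 41], n=71
χ² = (21−15.21)²/15.21 + (15−20.79)²/20.79 + (9−14.79)²/14.79 + (26−20.21)²/20.21 = 7.7387
df = 1
p-value (upper-tail) = 0.00541
At α=0.05: p < α → reject H₀

reject H₀: yes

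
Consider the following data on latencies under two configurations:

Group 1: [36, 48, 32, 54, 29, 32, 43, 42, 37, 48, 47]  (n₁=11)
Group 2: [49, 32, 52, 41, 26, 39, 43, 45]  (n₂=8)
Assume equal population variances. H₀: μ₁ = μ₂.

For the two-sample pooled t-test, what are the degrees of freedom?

degrees of freedom = 17

df = n₁ + n₂ − 2 = 11 + 8 − 2 = 17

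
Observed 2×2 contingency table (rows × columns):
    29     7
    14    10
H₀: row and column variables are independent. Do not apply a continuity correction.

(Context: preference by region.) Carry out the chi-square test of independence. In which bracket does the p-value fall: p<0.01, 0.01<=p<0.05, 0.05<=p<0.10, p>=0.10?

p-value bracket: 0.05<=p<0.10

Row totals [36, 24], col totals [43, 17], n=60
χ² = (29−25.80)²/25.80 + (7−10.20)²/10.20 + (14−17.20)²/17.20 + (10−6.80)²/6.80 = 3.5021
df = 1
p-value (upper-tail) = 0.06129
→ bracket: 0.05<=p<0.10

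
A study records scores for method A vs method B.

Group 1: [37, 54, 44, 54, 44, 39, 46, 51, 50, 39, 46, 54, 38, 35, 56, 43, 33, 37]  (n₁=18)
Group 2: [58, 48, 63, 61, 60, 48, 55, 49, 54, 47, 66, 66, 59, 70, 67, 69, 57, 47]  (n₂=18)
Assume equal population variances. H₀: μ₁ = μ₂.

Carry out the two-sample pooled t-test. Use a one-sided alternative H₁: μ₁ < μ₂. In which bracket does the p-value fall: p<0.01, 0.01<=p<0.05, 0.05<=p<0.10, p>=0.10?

p-value bracket: p<0.01

x̄₁=44.444, s₁=7.358, n₁=18
x̄₂=58.000, s₂=7.904, n₂=18
s_p² = [17·7.358² + 17·7.904²]/34 = 58.3072
SE = √(s_p²·(1/18+1/18)) = 2.5453
t = (44.444−58.000)/2.5453 = -5.3257
df = 34
p-value (one-sided, H₁ less) = 0.00000
→ bracket: p<0.01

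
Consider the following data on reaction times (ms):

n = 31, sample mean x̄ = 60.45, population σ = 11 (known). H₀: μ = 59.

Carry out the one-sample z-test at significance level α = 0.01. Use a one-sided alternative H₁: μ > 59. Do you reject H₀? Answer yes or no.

reject H₀: no

SE = σ/√n = 11/√31 = 1.9757
z = (x̄−μ₀)/SE = (60.45−59)/1.9757 = 0.7339
p-value (one-sided, H₁ greater) = 0.23149
At α=0.01: p ≥ α → fail to reject H₀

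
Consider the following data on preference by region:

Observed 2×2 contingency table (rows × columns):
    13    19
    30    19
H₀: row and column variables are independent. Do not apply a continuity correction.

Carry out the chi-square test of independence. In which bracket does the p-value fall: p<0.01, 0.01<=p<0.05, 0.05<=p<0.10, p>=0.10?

p-value bracket: 0.05<=p<0.10

Row totals [32, 49], col totals [43, 38], n=81
χ² = (13−16.99)²/16.99 + (19−15.01)²/15.01 + (30−26.01)²/26.01 + (19−22.99)²/22.99 = 3.2983
df = 1
p-value (upper-tail) = 0.06935
→ bracket: 0.05<=p<0.10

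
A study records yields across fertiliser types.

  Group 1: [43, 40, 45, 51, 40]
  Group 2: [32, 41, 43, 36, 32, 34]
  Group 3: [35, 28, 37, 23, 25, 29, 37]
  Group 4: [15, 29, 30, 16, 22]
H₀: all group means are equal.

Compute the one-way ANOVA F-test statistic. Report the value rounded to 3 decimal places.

test statistic = 13.464

Group means [43.80, 36.33, 30.57, 22.40], grand mean 33.174
SSB = Σnᵢ(x̄ᵢ−x̄)² = 1252.257; SSW = ΣΣ(x−x̄ᵢ)² = 589.048
MSB = 1252.257/3 = 417.4189; MSW = 589.048/19 = 31.0025
F = MSB/MSW = 13.4640
df = (3, 19)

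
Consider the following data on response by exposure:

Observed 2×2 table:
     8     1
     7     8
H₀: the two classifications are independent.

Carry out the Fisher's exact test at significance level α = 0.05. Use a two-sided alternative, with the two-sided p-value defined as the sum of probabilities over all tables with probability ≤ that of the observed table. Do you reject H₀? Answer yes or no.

Margins: r₁=9, r₂=15, c₁=15, c₂=9, n=24
p_obs = C(9,8)·C(15,7)/C(24,15); sum pmf over tables with pmf ≤ p_obs
p-value (two-sided) = 0.08035
At α=0.05: p ≥ α → fail to reject H₀

reject H₀: no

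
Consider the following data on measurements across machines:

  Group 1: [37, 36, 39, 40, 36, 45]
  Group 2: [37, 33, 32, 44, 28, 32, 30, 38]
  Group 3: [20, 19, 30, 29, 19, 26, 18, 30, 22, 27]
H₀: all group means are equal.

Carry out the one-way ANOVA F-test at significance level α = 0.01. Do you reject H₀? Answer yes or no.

Group means [38.83, 34.25, 24.00], grand mean 31.125
SSB = Σnᵢ(x̄ᵢ−x̄)² = 942.292; SSW = ΣΣ(x−x̄ᵢ)² = 460.333
MSB = 942.292/2 = 471.1458; MSW = 460.333/21 = 21.9206
F = MSB/MSW = 21.4933
df = (2, 21)
p-value (upper-tail) = 0.00001
At α=0.01: p < α → reject H₀

reject H₀: yes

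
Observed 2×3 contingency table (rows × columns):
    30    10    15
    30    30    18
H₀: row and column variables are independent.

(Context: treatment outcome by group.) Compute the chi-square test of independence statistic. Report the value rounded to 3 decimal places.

test statistic = 6.489

Row totals [55, 78], col totals [60, 40, 33], n=133
χ² = (30−24.81)²/24.81 + (10−16.54)²/16.54 + (15−13.65)²/13.65 + (30−35.19)²/35.19 + (30−23.46)²/23.46 + (18−19.35)²/19.35 = 6.4894
df = 2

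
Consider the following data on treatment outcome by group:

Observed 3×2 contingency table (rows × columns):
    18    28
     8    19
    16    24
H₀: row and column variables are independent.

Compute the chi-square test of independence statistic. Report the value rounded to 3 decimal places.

Row totals [46, 27, 40], col totals [42, 71], n=113
χ² = (18−17.10)²/17.10 + (28−28.90)²/28.90 + (8−10.04)²/10.04 + (19−16.96)²/16.96 + (16−14.87)²/14.87 + (24−25.13)²/25.13 = 0.8702
df = 2

test statistic = 0.870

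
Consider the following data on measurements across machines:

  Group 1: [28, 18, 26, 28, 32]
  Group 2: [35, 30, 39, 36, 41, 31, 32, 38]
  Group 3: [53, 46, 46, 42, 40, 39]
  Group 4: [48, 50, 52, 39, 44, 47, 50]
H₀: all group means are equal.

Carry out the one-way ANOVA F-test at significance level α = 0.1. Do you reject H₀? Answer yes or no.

Group means [26.40, 35.25, 44.33, 47.14], grand mean 38.846
SSB = Σnᵢ(x̄ᵢ−x̄)² = 1540.494; SSW = ΣΣ(x−x̄ᵢ)² = 468.890
MSB = 1540.494/3 = 513.4980; MSW = 468.890/22 = 21.3132
F = MSB/MSW = 24.0930
df = (3, 22)
p-value (upper-tail) = 0.00000
At α=0.1: p < α → reject H₀

reject H₀: yes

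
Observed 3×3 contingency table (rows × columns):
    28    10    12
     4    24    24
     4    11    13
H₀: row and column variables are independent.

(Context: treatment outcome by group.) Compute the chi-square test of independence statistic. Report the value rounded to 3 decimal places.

test statistic = 33.100

Row totals [50, 52, 28], col totals [36, 45, 49], n=130
χ² = (28−13.85)²/13.85 + (10−17.31)²/17.31 + (12−18.85)²/18.85 + (4−14.40)²/14.40 + (24−18.00)²/18.00 + (24−19.60)²/19.60 + (4−7.75)²/7.75 + (11−9.69)²/9.69 + (13−10.55)²/10.55 = 33.1004
df = 4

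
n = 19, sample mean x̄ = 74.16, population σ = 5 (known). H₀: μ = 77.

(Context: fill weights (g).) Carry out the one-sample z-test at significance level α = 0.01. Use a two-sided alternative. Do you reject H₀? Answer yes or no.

SE = σ/√n = 5/√19 = 1.1471
z = (x̄−μ₀)/SE = (74.16−77)/1.1471 = -2.4759
p-value (two-sided) = 0.01329
At α=0.01: p ≥ α → fail to reject H₀

reject H₀: no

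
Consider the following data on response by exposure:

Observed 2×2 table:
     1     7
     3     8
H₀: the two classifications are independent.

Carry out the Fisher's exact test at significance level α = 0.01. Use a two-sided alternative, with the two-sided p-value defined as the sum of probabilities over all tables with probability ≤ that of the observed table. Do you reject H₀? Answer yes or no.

reject H₀: no

Margins: r₁=8, r₂=11, c₁=4, c₂=15, n=19
p_obs = C(8,1)·C(11,3)/C(19,4); sum pmf over tables with pmf ≤ p_obs
p-value (two-sided) = 0.60268
At α=0.01: p ≥ α → fail to reject H₀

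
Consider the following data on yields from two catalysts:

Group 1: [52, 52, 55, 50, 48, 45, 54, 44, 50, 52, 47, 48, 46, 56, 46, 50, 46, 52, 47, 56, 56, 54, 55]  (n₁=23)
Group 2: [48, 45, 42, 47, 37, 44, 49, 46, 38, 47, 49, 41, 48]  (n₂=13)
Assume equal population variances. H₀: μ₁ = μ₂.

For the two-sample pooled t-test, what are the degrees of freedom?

degrees of freedom = 34

df = n₁ + n₂ − 2 = 23 + 13 − 2 = 34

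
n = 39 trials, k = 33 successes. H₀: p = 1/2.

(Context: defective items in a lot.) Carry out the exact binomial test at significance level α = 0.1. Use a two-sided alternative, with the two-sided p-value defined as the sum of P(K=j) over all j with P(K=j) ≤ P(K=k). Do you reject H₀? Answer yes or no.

reject H₀: yes

Exact binomial: n=39, k=33, p₀=1/2=0.5000
P(X=j) = C(n,j)·p₀^j·(1−p₀)^(n−j); p = Σ P(X=j) over j with P(X=j) ≤ P(X=33)
p-value (two-sided) = 0.00001
At α=0.1: p < α → reject H₀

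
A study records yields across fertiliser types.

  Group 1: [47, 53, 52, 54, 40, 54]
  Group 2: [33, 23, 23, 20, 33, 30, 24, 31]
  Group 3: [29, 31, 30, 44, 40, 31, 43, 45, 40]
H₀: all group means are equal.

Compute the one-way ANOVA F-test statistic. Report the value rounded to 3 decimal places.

Group means [50.00, 27.12, 37.00], grand mean 36.957
SSB = Σnᵢ(x̄ᵢ−x̄)² = 1794.082; SSW = ΣΣ(x−x̄ᵢ)² = 692.875
MSB = 1794.082/2 = 897.0408; MSW = 692.875/20 = 34.6437
F = MSB/MSW = 25.8933
df = (2, 20)

test statistic = 25.893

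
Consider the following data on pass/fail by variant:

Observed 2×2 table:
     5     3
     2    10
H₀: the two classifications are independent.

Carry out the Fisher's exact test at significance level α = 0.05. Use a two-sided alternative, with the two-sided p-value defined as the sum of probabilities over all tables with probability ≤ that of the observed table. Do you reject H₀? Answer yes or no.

reject H₀: no

Margins: r₁=8, r₂=12, c₁=7, c₂=13, n=20
p_obs = C(8,5)·C(12,2)/C(20,7); sum pmf over tables with pmf ≤ p_obs
p-value (two-sided) = 0.06233
At α=0.05: p ≥ α → fail to reject H₀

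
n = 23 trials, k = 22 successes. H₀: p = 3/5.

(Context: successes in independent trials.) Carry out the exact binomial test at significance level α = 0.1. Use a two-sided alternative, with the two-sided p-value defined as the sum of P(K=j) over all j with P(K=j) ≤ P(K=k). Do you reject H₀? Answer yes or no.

Exact binomial: n=23, k=22, p₀=3/5=0.6000
P(X=j) = C(n,j)·p₀^j·(1−p₀)^(n−j); p = Σ P(X=j) over j with P(X=j) ≤ P(X=22)
p-value (two-sided) = 0.00017
At α=0.1: p < α → reject H₀

reject H₀: yes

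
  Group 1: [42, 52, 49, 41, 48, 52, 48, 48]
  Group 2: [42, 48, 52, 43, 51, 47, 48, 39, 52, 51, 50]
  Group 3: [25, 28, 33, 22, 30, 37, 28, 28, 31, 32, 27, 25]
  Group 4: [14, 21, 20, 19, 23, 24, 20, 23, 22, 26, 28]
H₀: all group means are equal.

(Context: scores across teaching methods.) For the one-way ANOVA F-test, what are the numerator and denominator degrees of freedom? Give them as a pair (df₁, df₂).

k = 4 groups, N = 42 total
df = (k−1, N−k) = (4−1, 42−4) = (3, 38)

degrees of freedom = [3, 38]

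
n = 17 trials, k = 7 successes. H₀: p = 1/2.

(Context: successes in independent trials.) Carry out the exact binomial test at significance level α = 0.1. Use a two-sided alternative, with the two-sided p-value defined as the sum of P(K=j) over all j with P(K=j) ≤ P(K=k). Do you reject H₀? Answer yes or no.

Exact binomial: n=17, k=7, p₀=1/2=0.5000
P(X=j) = C(n,j)·p₀^j·(1−p₀)^(n−j); p = Σ P(X=j) over j with P(X=j) ≤ P(X=7)
p-value (two-sided) = 0.62906
At α=0.1: p ≥ α → fail to reject H₀

reject H₀: no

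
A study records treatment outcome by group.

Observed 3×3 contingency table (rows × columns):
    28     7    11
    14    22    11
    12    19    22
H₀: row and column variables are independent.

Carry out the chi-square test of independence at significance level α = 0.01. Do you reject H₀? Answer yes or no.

Row totals [46, 47, 53], col totals [54, 48, 44], n=146
χ² = (28−17.01)²/17.01 + (7−15.12)²/15.12 + (11−13.86)²/13.86 + (14−17.38)²/17.38 + (22−15.45)²/15.45 + (11−14.16)²/14.16 + (12−19.60)²/19.60 + (19−17.42)²/17.42 + (22−15.97)²/15.97 = 21.5546
df = 4
p-value (upper-tail) = 0.00025
At α=0.01: p < α → reject H₀

reject H₀: yes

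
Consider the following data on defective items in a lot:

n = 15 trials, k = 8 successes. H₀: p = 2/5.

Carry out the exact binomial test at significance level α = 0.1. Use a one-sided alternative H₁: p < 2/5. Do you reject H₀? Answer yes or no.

reject H₀: no

Exact binomial: n=15, k=8, p₀=2/5=0.4000
P(X≤8) from Σ C(n,i)·p₀^i·(1−p₀)^(n−i)
p-value (one-sided, H₁ less) = 0.90495
At α=0.1: p ≥ α → fail to reject H₀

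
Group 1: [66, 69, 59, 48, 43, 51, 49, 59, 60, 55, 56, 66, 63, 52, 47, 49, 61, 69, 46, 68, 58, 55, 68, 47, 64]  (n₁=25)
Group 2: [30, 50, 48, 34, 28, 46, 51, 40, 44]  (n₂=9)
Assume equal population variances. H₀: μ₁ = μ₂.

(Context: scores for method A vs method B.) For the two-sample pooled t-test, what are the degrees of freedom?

degrees of freedom = 32

df = n₁ + n₂ − 2 = 25 + 9 − 2 = 32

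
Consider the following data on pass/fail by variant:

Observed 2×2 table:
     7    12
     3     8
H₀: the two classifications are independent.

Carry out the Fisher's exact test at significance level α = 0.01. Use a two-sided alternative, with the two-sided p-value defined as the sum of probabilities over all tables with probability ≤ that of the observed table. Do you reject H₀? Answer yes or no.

Margins: r₁=19, r₂=11, c₁=10, c₂=20, n=30
p_obs = C(19,7)·C(11,3)/C(30,10); sum pmf over tables with pmf ≤ p_obs
p-value (two-sided) = 0.70200
At α=0.01: p ≥ α → fail to reject H₀

reject H₀: no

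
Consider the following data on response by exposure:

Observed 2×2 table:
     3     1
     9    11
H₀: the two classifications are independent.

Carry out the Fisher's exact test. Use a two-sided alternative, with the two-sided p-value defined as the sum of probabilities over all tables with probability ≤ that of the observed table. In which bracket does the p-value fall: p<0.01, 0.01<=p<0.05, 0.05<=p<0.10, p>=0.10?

Margins: r₁=4, r₂=20, c₁=12, c₂=12, n=24
p_obs = C(4,3)·C(20,9)/C(24,12); sum pmf over tables with pmf ≤ p_obs
p-value (two-sided) = 0.59006
→ bracket: p>=0.10

p-value bracket: p>=0.10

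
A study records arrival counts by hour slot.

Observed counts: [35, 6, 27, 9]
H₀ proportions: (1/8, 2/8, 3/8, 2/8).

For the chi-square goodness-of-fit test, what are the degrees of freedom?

df = k − 1 = 4 − 1 = 3

degrees of freedom = 3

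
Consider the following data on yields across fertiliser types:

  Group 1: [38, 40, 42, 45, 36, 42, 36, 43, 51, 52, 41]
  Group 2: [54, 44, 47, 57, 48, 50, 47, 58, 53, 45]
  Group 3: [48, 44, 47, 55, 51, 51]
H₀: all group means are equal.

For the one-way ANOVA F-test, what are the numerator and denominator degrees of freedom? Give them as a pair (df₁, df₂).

k = 3 groups, N = 27 total
df = (k−1, N−k) = (3−1, 27−3) = (2, 24)

degrees of freedom = [2, 24]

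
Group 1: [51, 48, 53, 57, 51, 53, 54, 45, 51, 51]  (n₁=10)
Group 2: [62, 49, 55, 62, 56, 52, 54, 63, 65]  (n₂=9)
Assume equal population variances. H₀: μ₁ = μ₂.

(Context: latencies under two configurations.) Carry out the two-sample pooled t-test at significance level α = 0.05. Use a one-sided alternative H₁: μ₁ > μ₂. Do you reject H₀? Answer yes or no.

reject H₀: no

x̄₁=51.400, s₁=3.273, n₁=10
x̄₂=57.556, s₂=5.593, n₂=9
s_p² = [9·3.273² + 8·5.593²]/17 = 20.3895
SE = √(s_p²·(1/10+1/9)) = 2.0747
t = (51.400−57.556)/2.0747 = -2.9669
df = 17
p-value (one-sided, H₁ greater) = 0.99568
At α=0.05: p ≥ α → fail to reject H₀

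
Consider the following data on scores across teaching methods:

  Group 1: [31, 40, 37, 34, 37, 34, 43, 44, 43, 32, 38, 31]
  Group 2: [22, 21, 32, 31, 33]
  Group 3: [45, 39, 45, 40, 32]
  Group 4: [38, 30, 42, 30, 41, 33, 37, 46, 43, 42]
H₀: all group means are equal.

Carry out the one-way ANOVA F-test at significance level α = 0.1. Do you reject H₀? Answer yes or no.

reject H₀: yes

Group means [37.00, 27.80, 40.20, 38.20], grand mean 36.438
SSB = Σnᵢ(x̄ᵢ−x̄)² = 478.675; SSW = ΣΣ(x−x̄ᵢ)² = 779.200
MSB = 478.675/3 = 159.5583; MSW = 779.200/28 = 27.8286
F = MSB/MSW = 5.7336
df = (3, 28)
p-value (upper-tail) = 0.00344
At α=0.1: p < α → reject H₀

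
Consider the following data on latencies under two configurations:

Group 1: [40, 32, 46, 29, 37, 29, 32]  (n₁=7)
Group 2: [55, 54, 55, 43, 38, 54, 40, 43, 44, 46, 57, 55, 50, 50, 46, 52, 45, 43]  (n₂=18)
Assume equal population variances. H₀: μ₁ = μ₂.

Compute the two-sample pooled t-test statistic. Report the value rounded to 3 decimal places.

x̄₁=35.000, s₁=6.325, n₁=7
x̄₂=48.333, s₂=5.911, n₂=18
s_p² = [6·6.325² + 17·5.911²]/23 = 36.2609
SE = √(s_p²·(1/7+1/18)) = 2.6823
t = (35.000−48.333)/2.6823 = -4.9709
df = 23

test statistic = -4.971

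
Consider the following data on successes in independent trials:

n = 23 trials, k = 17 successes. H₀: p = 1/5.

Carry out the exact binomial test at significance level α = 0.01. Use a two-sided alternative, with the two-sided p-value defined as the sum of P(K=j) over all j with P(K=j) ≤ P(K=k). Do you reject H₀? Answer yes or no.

Exact binomial: n=23, k=17, p₀=1/5=0.2000
P(X=j) = C(n,j)·p₀^j·(1−p₀)^(n−j); p = Σ P(X=j) over j with P(X=j) ≤ P(X=17)
p-value (two-sided) = 0.00000
At α=0.01: p < α → reject H₀

reject H₀: yes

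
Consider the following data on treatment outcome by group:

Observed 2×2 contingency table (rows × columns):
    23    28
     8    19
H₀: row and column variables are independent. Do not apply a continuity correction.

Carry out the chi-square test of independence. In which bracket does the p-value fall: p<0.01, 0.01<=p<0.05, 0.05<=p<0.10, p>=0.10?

Row totals [51, 27], col totals [31, 47], n=78
χ² = (23−20.27)²/20.27 + (28−30.73)²/30.73 + (8−10.73)²/10.73 + (19−16.27)²/16.27 = 1.7638
df = 1
p-value (upper-tail) = 0.18415
→ bracket: p>=0.10

p-value bracket: p>=0.10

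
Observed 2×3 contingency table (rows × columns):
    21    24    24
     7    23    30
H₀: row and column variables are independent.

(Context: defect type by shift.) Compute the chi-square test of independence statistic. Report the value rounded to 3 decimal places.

Row totals [69, 60], col totals [28, 47, 54], n=129
χ² = (21−14.98)²/14.98 + (24−25.14)²/25.14 + (24−28.88)²/28.88 + (7−13.02)²/13.02 + (23−21.86)²/21.86 + (30−25.12)²/25.12 = 7.0946
df = 2

test statistic = 7.095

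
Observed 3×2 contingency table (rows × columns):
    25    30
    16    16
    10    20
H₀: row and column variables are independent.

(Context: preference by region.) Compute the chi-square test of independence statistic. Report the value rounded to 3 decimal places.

Row totals [55, 32, 30], col totals [51, 66], n=117
χ² = (25−23.97)²/23.97 + (30−31.03)²/31.03 + (16−13.95)²/13.95 + (16−18.05)²/18.05 + (10−13.08)²/13.08 + (20−16.92)²/16.92 = 1.8960
df = 2

test statistic = 1.896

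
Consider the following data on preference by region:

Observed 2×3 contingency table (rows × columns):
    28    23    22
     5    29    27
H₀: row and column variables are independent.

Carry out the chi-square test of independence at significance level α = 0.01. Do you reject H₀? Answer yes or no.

reject H₀: yes

Row totals [73, 61], col totals [33, 52, 49], n=134
χ² = (28−17.98)²/17.98 + (23−28.33)²/28.33 + (22−26.69)²/26.69 + (5−15.02)²/15.02 + (29−23.67)²/23.67 + (27−22.31)²/22.31 = 16.2888
df = 2
p-value (upper-tail) = 0.00029
At α=0.01: p < α → reject H₀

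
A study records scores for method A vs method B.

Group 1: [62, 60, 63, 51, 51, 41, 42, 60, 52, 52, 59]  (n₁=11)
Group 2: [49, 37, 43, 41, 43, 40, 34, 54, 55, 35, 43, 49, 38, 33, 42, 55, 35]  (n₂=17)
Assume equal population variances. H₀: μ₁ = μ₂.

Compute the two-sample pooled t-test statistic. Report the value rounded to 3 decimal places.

test statistic = 3.884

x̄₁=53.909, s₁=7.622, n₁=11
x̄₂=42.706, s₂=7.346, n₂=17
s_p² = [10·7.622² + 16·7.346²]/26 = 55.5553
SE = √(s_p²·(1/11+1/17)) = 2.8842
t = (53.909−42.706)/2.8842 = 3.8844
df = 26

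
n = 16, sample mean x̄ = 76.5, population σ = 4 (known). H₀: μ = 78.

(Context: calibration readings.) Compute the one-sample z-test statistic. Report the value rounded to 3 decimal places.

test statistic = -1.500

SE = σ/√n = 4/√16 = 1.0000
z = (x̄−μ₀)/SE = (76.5−78)/1.0000 = -1.5000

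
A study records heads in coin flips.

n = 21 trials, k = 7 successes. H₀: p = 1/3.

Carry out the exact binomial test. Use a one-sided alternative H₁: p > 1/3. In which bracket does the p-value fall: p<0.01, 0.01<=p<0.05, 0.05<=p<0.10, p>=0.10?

p-value bracket: p>=0.10

Exact binomial: n=21, k=7, p₀=1/3=0.3333
P(X≥7) from Σ C(n,i)·p₀^i·(1−p₀)^(n−i)
p-value (one-sided, H₁ greater) = 0.58137
→ bracket: p>=0.10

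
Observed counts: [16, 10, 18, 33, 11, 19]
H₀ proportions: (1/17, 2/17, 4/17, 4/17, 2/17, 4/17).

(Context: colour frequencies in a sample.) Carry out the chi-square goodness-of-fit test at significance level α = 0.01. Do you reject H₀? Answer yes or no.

reject H₀: yes

n = 107; E_i = n·p_i = [6.29, 12.59, 25.18, 25.18, 12.59, 25.18]
χ² = (16−6.29)²/6.29 + (10−12.59)²/12.59 + (18−25.18)²/25.18 + (33−25.18)²/25.18 + (11−12.59)²/12.59 + (19−25.18)²/25.18 = 21.6916
df = 5
p-value (upper-tail) = 0.00060
At α=0.01: p < α → reject H₀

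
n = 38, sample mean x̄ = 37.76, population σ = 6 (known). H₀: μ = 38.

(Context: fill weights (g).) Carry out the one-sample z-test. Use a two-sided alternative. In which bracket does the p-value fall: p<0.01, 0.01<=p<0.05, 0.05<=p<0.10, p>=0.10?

p-value bracket: p>=0.10

SE = σ/√n = 6/√38 = 0.9733
z = (x̄−μ₀)/SE = (37.76−38)/0.9733 = -0.2466
p-value (two-sided) = 0.80524
→ bracket: p>=0.10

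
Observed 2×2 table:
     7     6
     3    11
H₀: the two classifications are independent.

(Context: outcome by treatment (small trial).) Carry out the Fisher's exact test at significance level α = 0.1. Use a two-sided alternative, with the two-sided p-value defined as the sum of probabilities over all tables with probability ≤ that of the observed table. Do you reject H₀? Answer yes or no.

Margins: r₁=13, r₂=14, c₁=10, c₂=17, n=27
p_obs = C(13,7)·C(14,3)/C(27,10); sum pmf over tables with pmf ≤ p_obs
p-value (two-sided) = 0.12011
At α=0.1: p ≥ α → fail to reject H₀

reject H₀: no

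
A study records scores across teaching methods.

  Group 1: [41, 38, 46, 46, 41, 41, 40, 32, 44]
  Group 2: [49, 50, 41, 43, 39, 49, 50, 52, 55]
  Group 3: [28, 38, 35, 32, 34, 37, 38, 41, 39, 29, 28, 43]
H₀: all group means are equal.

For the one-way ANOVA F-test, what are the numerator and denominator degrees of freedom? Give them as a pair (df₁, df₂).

k = 3 groups, N = 30 total
df = (k−1, N−k) = (3−1, 30−3) = (2, 27)

degrees of freedom = [2, 27]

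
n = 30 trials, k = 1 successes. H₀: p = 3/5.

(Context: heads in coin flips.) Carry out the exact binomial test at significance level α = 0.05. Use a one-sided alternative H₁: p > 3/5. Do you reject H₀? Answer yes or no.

Exact binomial: n=30, k=1, p₀=3/5=0.6000
P(X≥1) from Σ C(n,i)·p₀^i·(1−p₀)^(n−i)
p-value (one-sided, H₁ greater) = 1.00000
At α=0.05: p ≥ α → fail to reject H₀

reject H₀: no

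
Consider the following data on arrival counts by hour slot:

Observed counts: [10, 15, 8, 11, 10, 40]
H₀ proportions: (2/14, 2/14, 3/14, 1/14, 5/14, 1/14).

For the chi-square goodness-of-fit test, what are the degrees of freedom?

degrees of freedom = 5

df = k − 1 = 6 − 1 = 5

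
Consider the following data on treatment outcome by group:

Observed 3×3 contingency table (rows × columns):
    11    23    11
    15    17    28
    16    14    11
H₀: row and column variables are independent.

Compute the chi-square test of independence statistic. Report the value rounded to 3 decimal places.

Row totals [45, 60, 41], col totals [42, 54, 50], n=146
χ² = (11−12.95)²/12.95 + (23−16.64)²/16.64 + (11−15.41)²/15.41 + (15−17.26)²/17.26 + (17−22.19)²/22.19 + (28−20.55)²/20.55 + (16−11.79)²/11.79 + (14−15.16)²/15.16 + (11−14.04)²/14.04 = 10.4430
df = 4

test statistic = 10.443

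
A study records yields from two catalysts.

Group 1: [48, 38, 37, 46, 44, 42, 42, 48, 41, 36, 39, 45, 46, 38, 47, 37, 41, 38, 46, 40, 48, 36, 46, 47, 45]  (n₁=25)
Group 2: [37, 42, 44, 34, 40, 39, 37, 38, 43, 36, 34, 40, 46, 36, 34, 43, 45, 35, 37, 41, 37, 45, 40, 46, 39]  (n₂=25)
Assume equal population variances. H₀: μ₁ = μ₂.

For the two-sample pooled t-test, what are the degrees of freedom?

degrees of freedom = 48

df = n₁ + n₂ − 2 = 25 + 25 − 2 = 48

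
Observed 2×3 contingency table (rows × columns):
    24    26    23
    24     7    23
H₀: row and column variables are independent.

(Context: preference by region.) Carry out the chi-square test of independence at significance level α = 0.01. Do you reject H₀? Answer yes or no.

reject H₀: no

Row totals [73, 54], col totals [48, 33, 46], n=127
χ² = (24−27.59)²/27.59 + (26−18.97)²/18.97 + (23−26.44)²/26.44 + (24−20.41)²/20.41 + (7−14.03)²/14.03 + (23−19.56)²/19.56 = 8.2822
df = 2
p-value (upper-tail) = 0.01590
At α=0.01: p ≥ α → fail to reject H₀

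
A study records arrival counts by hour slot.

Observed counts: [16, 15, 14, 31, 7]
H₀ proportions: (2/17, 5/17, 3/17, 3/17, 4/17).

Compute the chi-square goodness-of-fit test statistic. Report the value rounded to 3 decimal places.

test statistic = 33.935

n = 83; E_i = n·p_i = [9.76, 24.41, 14.65, 14.65, 19.53]
χ² = (16−9.76)²/9.76 + (15−24.41)²/24.41 + (14−14.65)²/14.65 + (31−14.65)²/14.65 + (7−19.53)²/19.53 = 33.9347
df = 4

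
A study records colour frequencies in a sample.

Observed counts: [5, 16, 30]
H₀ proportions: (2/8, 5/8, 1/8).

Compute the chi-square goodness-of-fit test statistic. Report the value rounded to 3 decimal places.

n = 51; E_i = n·p_i = [12.75, 31.88, 6.38]
χ² = (5−12.75)²/12.75 + (16−31.88)²/31.88 + (30−6.38)²/6.38 = 100.1686
df = 2

test statistic = 100.169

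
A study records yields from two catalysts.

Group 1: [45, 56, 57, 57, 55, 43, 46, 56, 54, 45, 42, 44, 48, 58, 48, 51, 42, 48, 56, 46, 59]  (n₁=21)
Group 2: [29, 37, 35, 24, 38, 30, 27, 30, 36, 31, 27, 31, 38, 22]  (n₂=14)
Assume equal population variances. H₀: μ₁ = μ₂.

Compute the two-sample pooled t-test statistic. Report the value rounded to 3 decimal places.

test statistic = 9.914

x̄₁=50.286, s₁=5.909, n₁=21
x̄₂=31.071, s₂=5.136, n₂=14
s_p² = [20·5.909² + 13·5.136²]/33 = 31.5519
SE = √(s_p²·(1/21+1/14)) = 1.9381
t = (50.286−31.071)/1.9381 = 9.9140
df = 33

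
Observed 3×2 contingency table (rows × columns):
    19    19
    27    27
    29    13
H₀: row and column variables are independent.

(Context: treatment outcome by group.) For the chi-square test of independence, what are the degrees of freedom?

df = (r−1)(c−1) = (3−1)·(2−1) = 2

degrees of freedom = 2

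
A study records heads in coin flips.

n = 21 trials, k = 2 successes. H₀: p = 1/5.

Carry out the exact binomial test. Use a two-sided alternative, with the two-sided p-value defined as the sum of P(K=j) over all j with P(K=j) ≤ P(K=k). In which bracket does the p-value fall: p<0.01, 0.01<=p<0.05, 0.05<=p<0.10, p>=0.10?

p-value bracket: p>=0.10

Exact binomial: n=21, k=2, p₀=1/5=0.2000
P(X=j) = C(n,j)·p₀^j·(1−p₀)^(n−j); p = Σ P(X=j) over j with P(X=j) ≤ P(X=2)
p-value (two-sided) = 0.28722
→ bracket: p>=0.10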